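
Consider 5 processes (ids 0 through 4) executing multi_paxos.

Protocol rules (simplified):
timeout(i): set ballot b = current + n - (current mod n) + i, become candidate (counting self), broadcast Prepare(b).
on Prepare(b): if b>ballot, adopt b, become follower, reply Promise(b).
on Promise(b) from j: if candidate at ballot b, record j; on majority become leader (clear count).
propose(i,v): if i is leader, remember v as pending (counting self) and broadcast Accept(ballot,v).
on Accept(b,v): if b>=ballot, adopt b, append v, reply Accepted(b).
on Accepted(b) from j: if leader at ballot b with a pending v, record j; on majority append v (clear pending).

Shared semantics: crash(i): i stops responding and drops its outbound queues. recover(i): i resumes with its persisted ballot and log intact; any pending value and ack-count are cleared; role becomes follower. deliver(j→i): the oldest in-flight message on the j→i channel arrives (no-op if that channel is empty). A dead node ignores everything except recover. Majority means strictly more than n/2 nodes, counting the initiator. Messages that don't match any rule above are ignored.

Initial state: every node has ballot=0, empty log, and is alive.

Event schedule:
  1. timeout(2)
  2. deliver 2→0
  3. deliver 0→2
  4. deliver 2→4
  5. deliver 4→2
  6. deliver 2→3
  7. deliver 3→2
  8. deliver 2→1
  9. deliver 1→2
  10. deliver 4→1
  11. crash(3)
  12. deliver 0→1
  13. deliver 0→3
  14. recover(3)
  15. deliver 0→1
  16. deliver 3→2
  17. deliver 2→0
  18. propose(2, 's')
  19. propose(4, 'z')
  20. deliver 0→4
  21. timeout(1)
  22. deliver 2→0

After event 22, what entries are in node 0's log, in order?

s

[1] timeout(2) → N2(cand b7 [-])
[2] deliver 2→0 → N0(foll b7 [-])
[3] deliver 0→2 → ∅
[4] deliver 2→4 → N4(foll b7 [-])
[5] deliver 4→2 → N2(lead b7 [-])
[6] deliver 2→3 → N3(foll b7 [-])
[7] deliver 3→2 → ∅
[8] deliver 2→1 → N1(foll b7 [-])
[9] deliver 1→2 → ∅
[10] deliver 4→1 → ∅
[11] crash(3) → N3(✗foll b7 [-])
[12] deliver 0→1 → ∅
[13] deliver 0→3 → ∅
[14] recover(3) → N3(foll b7 [-])
[15] deliver 0→1 → ∅
[16] deliver 3→2 → ∅
[17] deliver 2→0 → ∅
[18] propose(2,'s') → ∅
[19] propose(4,'z') → ∅
[20] deliver 0→4 → ∅
[21] timeout(1) → N1(cand b11 [-])
[22] deliver 2→0 → N0(foll b7 [s])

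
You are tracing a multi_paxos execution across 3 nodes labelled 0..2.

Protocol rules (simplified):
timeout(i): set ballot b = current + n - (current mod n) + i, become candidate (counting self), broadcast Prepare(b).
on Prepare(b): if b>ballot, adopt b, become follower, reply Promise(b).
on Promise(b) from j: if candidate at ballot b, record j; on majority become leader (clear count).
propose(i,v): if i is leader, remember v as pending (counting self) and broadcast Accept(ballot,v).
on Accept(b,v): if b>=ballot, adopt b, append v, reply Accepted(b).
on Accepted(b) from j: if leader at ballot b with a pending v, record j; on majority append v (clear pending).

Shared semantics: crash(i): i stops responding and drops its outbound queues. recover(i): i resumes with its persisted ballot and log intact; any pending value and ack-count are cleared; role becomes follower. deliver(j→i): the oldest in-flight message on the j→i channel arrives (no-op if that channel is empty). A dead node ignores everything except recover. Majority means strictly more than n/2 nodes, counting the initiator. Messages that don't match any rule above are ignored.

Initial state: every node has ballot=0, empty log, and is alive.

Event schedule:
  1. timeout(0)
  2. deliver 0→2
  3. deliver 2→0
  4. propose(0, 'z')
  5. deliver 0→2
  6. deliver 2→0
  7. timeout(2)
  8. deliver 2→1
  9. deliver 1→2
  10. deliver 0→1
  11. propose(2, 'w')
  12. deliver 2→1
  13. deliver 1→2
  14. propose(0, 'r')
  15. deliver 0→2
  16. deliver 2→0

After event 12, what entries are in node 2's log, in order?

z

e1 timeout(0): 0[cand,b=3,-]
e2 deliver 0→2: 2[foll,b=3,-]
e3 deliver 2→0: 0[lead,b=3,-]
e4 propose(0,'z'): ·
e5 deliver 0→2: 2[foll,b=3,z]
e6 deliver 2→0: 0[lead,b=3,z]
e7 timeout(2): 2[cand,b=8,z]
e8 deliver 2→1: 1[foll,b=8,-]
e9 deliver 1→2: 2[lead,b=8,z]
e10 deliver 0→1: ·
e11 propose(2,'w'): ·
e12 deliver 2→1: 1[foll,b=8,w]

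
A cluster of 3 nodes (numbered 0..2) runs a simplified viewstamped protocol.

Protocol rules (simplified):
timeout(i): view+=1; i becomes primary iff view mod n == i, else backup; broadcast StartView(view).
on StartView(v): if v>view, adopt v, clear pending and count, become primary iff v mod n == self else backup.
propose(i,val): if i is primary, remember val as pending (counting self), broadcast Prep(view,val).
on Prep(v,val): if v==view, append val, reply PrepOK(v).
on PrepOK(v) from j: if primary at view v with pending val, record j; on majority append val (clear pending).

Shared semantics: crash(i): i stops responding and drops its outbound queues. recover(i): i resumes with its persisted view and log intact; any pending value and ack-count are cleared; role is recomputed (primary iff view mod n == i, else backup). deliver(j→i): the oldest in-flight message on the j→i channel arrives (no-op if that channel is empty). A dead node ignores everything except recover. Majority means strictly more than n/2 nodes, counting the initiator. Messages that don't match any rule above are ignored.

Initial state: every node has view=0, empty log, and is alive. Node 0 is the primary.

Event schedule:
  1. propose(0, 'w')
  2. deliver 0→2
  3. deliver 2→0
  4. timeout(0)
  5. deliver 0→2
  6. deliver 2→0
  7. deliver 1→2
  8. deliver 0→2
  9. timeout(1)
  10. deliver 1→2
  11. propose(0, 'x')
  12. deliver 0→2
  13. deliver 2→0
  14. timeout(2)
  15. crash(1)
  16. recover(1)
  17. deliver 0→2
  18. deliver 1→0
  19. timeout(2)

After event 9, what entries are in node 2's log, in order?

w

e1 propose(0,'w'): ·
e2 deliver 0→2: 2[back,v=0,w]
e3 deliver 2→0: 0[prim,v=0,w]
e4 timeout(0): 0[back,v=1,w]
e5 deliver 0→2: 2[back,v=1,w]
e6 deliver 2→0: ·
e7 deliver 1→2: ·
e8 deliver 0→2: ·
e9 timeout(1): 1[prim,v=1,-]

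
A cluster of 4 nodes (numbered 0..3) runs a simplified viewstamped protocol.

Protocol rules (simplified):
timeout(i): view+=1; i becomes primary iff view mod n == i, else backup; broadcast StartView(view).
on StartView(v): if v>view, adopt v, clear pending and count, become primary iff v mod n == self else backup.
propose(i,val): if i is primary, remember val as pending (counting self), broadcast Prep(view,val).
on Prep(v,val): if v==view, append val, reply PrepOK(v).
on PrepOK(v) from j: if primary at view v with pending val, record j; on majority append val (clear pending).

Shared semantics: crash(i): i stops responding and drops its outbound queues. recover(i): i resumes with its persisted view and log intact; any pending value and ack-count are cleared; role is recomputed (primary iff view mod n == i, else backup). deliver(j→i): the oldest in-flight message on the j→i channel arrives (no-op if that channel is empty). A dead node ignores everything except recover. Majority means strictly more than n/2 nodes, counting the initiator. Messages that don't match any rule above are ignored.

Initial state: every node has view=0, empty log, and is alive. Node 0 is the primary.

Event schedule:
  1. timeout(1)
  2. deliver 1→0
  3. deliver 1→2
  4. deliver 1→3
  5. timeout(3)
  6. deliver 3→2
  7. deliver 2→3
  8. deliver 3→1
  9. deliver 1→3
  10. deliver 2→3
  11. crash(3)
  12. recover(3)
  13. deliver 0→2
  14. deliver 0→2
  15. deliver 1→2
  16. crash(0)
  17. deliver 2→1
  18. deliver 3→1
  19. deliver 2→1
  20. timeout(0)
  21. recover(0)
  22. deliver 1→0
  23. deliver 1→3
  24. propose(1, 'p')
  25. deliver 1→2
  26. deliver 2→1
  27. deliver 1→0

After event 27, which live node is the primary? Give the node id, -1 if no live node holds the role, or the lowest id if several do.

after 1 — timeout(1): n1:prim/v1/[-]
after 2 — deliver 1→0: n0:back/v1/[-]
after 3 — deliver 1→2: n2:back/v1/[-]
after 4 — deliver 1→3: n3:back/v1/[-]
after 5 — timeout(3): n3:back/v2/[-]
after 6 — deliver 3→2: n2:prim/v2/[-]
after 7 — deliver 2→3: ·
after 8 — deliver 3→1: n1:back/v2/[-]
after 9 — deliver 1→3: ·
after 10 — deliver 2→3: ·
after 11 — crash(3): n3:✗back/v2/[-]
after 12 — recover(3): n3:back/v2/[-]
after 13 — deliver 0→2: ·
after 14 — deliver 0→2: ·
after 15 — deliver 1→2: ·
after 16 — crash(0): n0:✗back/v1/[-]
after 17 — deliver 2→1: ·
after 18 — deliver 3→1: ·
after 19 — deliver 2→1: ·
after 20 — timeout(0): ·
after 21 — recover(0): n0:back/v1/[-]
after 22 — deliver 1→0: ·
after 23 — deliver 1→3: ·
after 24 — propose(1,'p'): ·
after 25 — deliver 1→2: ·
after 26 — deliver 2→1: ·
after 27 — deliver 1→0: ·

2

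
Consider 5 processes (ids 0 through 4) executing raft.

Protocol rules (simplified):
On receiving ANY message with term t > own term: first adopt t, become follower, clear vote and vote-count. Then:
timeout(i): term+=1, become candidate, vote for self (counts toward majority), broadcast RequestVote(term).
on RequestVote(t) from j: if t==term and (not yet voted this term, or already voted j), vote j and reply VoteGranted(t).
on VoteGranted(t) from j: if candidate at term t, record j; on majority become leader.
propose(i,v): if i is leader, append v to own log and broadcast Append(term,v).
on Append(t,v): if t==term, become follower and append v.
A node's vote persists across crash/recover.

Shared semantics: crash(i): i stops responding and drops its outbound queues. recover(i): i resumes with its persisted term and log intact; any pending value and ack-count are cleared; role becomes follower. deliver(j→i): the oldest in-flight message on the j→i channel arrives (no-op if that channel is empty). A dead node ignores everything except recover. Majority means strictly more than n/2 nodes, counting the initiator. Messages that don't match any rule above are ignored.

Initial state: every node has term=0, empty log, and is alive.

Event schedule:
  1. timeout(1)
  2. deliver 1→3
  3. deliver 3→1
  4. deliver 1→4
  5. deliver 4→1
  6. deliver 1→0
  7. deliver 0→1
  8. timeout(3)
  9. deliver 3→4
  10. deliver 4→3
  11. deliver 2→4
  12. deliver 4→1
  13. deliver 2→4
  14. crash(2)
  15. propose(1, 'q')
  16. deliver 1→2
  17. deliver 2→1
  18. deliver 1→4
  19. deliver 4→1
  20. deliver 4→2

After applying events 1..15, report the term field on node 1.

step 1 timeout(1): 1={cand,t=1,log=-}
step 2 deliver 1→3: 3={foll,t=1,log=-}
step 3 deliver 3→1: —
step 4 deliver 1→4: 4={foll,t=1,log=-}
step 5 deliver 4→1: 1={lead,t=1,log=-}
step 6 deliver 1→0: 0={foll,t=1,log=-}
step 7 deliver 0→1: —
step 8 timeout(3): 3={cand,t=2,log=-}
step 9 deliver 3→4: 4={foll,t=2,log=-}
step 10 deliver 4→3: —
step 11 deliver 2→4: —
step 12 deliver 4→1: —
step 13 deliver 2→4: —
step 14 crash(2): 2={✗foll,t=0,log=-}
step 15 propose(1,'q'): 1={lead,t=1,log=q}

1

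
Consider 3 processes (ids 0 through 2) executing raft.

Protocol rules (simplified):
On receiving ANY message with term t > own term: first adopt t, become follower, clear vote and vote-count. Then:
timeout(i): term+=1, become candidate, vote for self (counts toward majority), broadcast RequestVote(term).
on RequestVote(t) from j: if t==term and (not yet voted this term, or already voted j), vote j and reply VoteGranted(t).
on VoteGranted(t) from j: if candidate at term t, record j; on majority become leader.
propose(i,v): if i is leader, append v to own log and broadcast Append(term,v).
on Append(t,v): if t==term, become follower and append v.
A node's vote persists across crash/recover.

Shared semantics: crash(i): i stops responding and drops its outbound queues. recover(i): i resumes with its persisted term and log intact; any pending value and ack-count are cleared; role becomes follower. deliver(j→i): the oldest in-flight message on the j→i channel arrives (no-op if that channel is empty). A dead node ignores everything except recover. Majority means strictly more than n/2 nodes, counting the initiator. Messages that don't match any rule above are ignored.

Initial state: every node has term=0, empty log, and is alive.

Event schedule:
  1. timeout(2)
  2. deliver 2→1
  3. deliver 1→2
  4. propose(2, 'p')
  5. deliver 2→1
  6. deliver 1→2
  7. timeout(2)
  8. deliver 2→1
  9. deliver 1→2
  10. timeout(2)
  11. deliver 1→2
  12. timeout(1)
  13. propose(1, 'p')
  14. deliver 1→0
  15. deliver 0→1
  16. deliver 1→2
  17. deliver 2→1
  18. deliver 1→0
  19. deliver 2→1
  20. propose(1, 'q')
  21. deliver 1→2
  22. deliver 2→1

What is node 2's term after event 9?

2

after 1 — timeout(2): n2:cand/t1/[-]
after 2 — deliver 2→1: n1:foll/t1/[-]
after 3 — deliver 1→2: n2:lead/t1/[-]
after 4 — propose(2,'p'): n2:lead/t1/[p]
after 5 — deliver 2→1: n1:foll/t1/[p]
after 6 — deliver 1→2: ·
after 7 — timeout(2): n2:cand/t2/[p]
after 8 — deliver 2→1: n1:foll/t2/[p]
after 9 — deliver 1→2: n2:lead/t2/[p]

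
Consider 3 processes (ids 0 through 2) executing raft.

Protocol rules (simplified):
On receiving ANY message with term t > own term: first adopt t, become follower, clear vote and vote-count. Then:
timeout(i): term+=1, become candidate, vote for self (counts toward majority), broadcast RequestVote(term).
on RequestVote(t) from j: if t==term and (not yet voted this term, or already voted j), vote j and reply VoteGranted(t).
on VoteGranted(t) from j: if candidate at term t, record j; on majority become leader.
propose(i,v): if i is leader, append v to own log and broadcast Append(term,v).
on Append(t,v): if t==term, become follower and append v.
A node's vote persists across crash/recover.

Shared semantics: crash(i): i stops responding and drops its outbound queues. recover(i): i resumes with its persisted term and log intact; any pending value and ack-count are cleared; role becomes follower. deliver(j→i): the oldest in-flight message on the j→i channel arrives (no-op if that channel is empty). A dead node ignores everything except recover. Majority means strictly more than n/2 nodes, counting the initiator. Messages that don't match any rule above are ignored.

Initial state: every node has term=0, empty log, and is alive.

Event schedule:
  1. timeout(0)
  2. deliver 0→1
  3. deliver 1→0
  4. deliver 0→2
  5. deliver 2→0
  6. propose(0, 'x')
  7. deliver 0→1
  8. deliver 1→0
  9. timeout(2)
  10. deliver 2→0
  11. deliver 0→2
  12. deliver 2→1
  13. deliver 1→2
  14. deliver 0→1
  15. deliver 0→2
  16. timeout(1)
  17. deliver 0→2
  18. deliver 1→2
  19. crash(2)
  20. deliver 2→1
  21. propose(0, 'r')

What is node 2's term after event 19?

3

e1 timeout(0): 0[cand,t=1,-]
e2 deliver 0→1: 1[foll,t=1,-]
e3 deliver 1→0: 0[lead,t=1,-]
e4 deliver 0→2: 2[foll,t=1,-]
e5 deliver 2→0: ·
e6 propose(0,'x'): 0[lead,t=1,x]
e7 deliver 0→1: 1[foll,t=1,x]
e8 deliver 1→0: ·
e9 timeout(2): 2[cand,t=2,-]
e10 deliver 2→0: 0[foll,t=2,x]
e11 deliver 0→2: ·
e12 deliver 2→1: 1[foll,t=2,x]
e13 deliver 1→2: 2[lead,t=2,-]
e14 deliver 0→1: ·
e15 deliver 0→2: ·
e16 timeout(1): 1[cand,t=3,x]
e17 deliver 0→2: ·
e18 deliver 1→2: 2[foll,t=3,-]
e19 crash(2): 2[✗foll,t=3,-]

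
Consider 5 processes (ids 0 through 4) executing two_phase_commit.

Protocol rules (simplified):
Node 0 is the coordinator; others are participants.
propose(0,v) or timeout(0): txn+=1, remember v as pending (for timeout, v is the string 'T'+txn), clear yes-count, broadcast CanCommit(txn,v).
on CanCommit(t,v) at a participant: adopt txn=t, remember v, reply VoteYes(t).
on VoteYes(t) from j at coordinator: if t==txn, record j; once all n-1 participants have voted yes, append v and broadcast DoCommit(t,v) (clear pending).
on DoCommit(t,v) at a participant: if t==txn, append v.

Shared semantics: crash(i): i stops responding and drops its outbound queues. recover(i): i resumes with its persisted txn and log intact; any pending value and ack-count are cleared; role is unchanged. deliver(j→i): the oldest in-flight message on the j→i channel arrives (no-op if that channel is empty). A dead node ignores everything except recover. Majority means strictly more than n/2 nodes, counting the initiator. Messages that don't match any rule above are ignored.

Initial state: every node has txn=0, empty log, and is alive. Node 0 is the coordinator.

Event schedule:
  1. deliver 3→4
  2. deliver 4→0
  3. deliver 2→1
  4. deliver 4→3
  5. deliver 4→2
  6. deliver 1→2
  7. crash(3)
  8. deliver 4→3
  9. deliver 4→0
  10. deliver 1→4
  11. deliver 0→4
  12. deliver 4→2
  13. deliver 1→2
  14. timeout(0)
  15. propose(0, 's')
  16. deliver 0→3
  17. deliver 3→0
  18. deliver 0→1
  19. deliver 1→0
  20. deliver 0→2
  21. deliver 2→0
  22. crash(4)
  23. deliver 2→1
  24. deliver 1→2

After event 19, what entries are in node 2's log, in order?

1. deliver 3→4:  nop
2. deliver 4→0:  nop
3. deliver 2→1:  nop
4. deliver 4→3:  nop
5. deliver 4→2:  nop
6. deliver 1→2:  nop
7. crash(3):  <3:✗part t0 ->
8. deliver 4→3:  nop
9. deliver 4→0:  nop
10. deliver 1→4:  nop
11. deliver 0→4:  nop
12. deliver 4→2:  nop
13. deliver 1→2:  nop
14. timeout(0):  <0:coor t1 ->
15. propose(0,'s'):  <0:coor t2 ->
16. deliver 0→3:  nop
17. deliver 3→0:  nop
18. deliver 0→1:  <1:part t1 ->
19. deliver 1→0:  nop

empty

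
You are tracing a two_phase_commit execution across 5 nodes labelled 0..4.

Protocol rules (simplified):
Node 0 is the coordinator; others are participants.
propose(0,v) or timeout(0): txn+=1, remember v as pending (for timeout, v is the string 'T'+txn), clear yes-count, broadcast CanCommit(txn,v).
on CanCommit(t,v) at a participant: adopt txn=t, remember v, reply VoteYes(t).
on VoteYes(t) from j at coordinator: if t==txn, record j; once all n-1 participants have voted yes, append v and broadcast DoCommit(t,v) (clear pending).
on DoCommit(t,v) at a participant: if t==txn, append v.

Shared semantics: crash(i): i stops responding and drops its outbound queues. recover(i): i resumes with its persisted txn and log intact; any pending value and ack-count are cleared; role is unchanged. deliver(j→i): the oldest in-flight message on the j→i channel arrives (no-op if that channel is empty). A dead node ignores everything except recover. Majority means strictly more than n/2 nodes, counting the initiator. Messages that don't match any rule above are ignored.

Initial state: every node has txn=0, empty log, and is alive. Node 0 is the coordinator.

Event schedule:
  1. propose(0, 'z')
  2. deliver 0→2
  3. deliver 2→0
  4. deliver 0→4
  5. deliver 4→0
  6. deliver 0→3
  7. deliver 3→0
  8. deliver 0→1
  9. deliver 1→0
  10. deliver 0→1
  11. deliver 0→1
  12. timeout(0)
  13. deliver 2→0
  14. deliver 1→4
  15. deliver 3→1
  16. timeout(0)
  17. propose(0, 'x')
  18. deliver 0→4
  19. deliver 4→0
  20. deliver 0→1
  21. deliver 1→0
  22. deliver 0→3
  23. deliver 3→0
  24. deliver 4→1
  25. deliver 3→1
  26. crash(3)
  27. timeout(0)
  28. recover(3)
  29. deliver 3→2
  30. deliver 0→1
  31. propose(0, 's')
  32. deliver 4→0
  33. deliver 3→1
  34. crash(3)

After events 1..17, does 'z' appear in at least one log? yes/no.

e1 propose(0,'z'): 0[coor,t=1,-]
e2 deliver 0→2: 2[part,t=1,-]
e3 deliver 2→0: ·
e4 deliver 0→4: 4[part,t=1,-]
e5 deliver 4→0: ·
e6 deliver 0→3: 3[part,t=1,-]
e7 deliver 3→0: ·
e8 deliver 0→1: 1[part,t=1,-]
e9 deliver 1→0: 0[coor,t=1,z]
e10 deliver 0→1: 1[part,t=1,z]
e11 deliver 0→1: ·
e12 timeout(0): 0[coor,t=2,z]
e13 deliver 2→0: ·
e14 deliver 1→4: ·
e15 deliver 3→1: ·
e16 timeout(0): 0[coor,t=3,z]
e17 propose(0,'x'): 0[coor,t=4,z]

yes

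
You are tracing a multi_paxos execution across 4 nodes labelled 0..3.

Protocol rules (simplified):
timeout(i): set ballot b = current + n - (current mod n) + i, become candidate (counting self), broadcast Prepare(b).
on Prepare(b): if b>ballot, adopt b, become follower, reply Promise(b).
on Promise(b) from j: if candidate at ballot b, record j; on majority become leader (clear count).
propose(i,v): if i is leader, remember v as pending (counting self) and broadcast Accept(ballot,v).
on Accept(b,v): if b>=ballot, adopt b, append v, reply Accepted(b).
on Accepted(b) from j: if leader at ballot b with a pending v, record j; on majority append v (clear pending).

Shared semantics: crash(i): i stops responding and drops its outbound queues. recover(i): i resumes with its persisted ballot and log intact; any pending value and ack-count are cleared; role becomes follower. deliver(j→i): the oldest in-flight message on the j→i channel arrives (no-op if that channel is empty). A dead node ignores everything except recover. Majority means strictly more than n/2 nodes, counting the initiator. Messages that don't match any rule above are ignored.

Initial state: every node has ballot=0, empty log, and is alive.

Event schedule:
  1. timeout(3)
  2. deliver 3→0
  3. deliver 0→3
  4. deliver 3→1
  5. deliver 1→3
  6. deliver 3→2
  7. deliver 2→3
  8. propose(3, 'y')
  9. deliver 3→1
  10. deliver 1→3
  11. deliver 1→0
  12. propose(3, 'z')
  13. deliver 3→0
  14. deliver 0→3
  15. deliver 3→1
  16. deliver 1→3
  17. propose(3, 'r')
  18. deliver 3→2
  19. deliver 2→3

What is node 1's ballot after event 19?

step 1 timeout(3): 3={cand,b=7,log=-}
step 2 deliver 3→0: 0={foll,b=7,log=-}
step 3 deliver 0→3: —
step 4 deliver 3→1: 1={foll,b=7,log=-}
step 5 deliver 1→3: 3={lead,b=7,log=-}
step 6 deliver 3→2: 2={foll,b=7,log=-}
step 7 deliver 2→3: —
step 8 propose(3,'y'): —
step 9 deliver 3→1: 1={foll,b=7,log=y}
step 10 deliver 1→3: —
step 11 deliver 1→0: —
step 12 propose(3,'z'): —
step 13 deliver 3→0: 0={foll,b=7,log=y}
step 14 deliver 0→3: —
step 15 deliver 3→1: 1={foll,b=7,log=y,z}
step 16 deliver 1→3: 3={lead,b=7,log=z}
step 17 propose(3,'r'): —
step 18 deliver 3→2: 2={foll,b=7,log=y}
step 19 deliver 2→3: —

7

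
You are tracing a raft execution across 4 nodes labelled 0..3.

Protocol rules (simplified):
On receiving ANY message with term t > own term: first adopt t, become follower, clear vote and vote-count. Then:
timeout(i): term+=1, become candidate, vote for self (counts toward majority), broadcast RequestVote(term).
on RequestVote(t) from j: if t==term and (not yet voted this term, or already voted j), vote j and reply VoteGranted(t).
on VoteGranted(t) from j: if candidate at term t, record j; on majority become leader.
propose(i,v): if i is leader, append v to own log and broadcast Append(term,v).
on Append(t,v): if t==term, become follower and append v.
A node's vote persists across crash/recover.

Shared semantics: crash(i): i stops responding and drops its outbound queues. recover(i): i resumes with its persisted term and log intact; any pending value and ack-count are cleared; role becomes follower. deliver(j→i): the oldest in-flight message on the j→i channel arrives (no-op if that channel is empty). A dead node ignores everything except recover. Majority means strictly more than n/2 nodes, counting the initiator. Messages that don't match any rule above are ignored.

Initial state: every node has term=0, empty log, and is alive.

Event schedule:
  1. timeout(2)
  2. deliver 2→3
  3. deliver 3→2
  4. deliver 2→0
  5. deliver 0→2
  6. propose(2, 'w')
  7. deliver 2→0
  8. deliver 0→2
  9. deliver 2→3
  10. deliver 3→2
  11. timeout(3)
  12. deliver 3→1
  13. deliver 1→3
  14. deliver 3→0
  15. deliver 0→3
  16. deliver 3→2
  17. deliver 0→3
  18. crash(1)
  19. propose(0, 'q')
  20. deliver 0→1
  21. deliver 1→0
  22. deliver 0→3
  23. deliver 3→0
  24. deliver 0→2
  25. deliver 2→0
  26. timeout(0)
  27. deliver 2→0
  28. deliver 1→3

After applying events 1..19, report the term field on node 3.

2

after 1 — timeout(2): n2:cand/t1/[-]
after 2 — deliver 2→3: n3:foll/t1/[-]
after 3 — deliver 3→2: ·
after 4 — deliver 2→0: n0:foll/t1/[-]
after 5 — deliver 0→2: n2:lead/t1/[-]
after 6 — propose(2,'w'): n2:lead/t1/[w]
after 7 — deliver 2→0: n0:foll/t1/[w]
after 8 — deliver 0→2: ·
after 9 — deliver 2→3: n3:foll/t1/[w]
after 10 — deliver 3→2: ·
after 11 — timeout(3): n3:cand/t2/[w]
after 12 — deliver 3→1: n1:foll/t2/[-]
after 13 — deliver 1→3: ·
after 14 — deliver 3→0: n0:foll/t2/[w]
after 15 — deliver 0→3: n3:lead/t2/[w]
after 16 — deliver 3→2: n2:foll/t2/[w]
after 17 — deliver 0→3: ·
after 18 — crash(1): n1:✗foll/t2/[-]
after 19 — propose(0,'q'): ·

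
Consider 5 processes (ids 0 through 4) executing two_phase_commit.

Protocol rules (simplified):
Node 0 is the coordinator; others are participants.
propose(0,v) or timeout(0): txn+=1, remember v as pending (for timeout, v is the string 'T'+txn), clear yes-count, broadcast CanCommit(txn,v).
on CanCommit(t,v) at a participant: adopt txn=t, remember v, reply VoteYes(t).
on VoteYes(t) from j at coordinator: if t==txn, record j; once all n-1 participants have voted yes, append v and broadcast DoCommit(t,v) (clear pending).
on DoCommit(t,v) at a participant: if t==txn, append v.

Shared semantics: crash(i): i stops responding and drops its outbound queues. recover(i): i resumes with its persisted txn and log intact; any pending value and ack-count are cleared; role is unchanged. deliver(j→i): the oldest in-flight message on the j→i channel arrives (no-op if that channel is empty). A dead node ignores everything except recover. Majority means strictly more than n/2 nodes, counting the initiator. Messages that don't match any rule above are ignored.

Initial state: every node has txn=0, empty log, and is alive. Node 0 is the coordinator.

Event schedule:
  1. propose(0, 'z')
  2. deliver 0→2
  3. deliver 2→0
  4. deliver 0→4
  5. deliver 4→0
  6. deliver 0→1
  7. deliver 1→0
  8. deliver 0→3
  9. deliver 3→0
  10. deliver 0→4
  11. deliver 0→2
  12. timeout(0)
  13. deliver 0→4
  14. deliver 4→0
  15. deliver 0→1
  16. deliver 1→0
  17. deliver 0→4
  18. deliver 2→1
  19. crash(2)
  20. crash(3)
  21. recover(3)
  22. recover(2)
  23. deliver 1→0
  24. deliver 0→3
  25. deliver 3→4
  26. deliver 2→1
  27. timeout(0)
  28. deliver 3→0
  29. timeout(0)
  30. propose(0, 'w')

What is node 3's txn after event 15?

[1] propose(0,'z') → N0(coor t1 [-])
[2] deliver 0→2 → N2(part t1 [-])
[3] deliver 2→0 → ∅
[4] deliver 0→4 → N4(part t1 [-])
[5] deliver 4→0 → ∅
[6] deliver 0→1 → N1(part t1 [-])
[7] deliver 1→0 → ∅
[8] deliver 0→3 → N3(part t1 [-])
[9] deliver 3→0 → N0(coor t1 [z])
[10] deliver 0→4 → N4(part t1 [z])
[11] deliver 0→2 → N2(part t1 [z])
[12] timeout(0) → N0(coor t2 [z])
[13] deliver 0→4 → N4(part t2 [z])
[14] deliver 4→0 → ∅
[15] deliver 0→1 → N1(part t1 [z])

1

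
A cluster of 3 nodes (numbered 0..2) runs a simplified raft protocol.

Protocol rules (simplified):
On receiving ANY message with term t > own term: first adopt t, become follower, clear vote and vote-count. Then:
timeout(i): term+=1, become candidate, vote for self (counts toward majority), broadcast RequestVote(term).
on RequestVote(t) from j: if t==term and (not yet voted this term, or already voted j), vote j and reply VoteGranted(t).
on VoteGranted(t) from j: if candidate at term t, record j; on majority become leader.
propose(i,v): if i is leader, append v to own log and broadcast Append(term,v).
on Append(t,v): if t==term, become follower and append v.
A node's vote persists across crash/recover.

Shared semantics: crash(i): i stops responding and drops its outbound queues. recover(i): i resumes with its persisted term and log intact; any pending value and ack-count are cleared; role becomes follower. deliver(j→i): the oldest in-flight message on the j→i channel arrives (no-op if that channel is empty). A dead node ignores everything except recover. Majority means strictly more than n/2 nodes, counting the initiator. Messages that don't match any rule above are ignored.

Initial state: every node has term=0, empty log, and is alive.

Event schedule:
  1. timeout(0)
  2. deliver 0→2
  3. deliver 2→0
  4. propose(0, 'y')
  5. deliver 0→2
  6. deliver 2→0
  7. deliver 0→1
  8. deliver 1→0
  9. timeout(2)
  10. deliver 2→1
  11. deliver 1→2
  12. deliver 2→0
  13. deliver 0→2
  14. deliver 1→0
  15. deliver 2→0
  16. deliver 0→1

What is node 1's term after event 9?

1

step 1 timeout(0): 0={cand,t=1,log=-}
step 2 deliver 0→2: 2={foll,t=1,log=-}
step 3 deliver 2→0: 0={lead,t=1,log=-}
step 4 propose(0,'y'): 0={lead,t=1,log=y}
step 5 deliver 0→2: 2={foll,t=1,log=y}
step 6 deliver 2→0: —
step 7 deliver 0→1: 1={foll,t=1,log=-}
step 8 deliver 1→0: —
step 9 timeout(2): 2={cand,t=2,log=y}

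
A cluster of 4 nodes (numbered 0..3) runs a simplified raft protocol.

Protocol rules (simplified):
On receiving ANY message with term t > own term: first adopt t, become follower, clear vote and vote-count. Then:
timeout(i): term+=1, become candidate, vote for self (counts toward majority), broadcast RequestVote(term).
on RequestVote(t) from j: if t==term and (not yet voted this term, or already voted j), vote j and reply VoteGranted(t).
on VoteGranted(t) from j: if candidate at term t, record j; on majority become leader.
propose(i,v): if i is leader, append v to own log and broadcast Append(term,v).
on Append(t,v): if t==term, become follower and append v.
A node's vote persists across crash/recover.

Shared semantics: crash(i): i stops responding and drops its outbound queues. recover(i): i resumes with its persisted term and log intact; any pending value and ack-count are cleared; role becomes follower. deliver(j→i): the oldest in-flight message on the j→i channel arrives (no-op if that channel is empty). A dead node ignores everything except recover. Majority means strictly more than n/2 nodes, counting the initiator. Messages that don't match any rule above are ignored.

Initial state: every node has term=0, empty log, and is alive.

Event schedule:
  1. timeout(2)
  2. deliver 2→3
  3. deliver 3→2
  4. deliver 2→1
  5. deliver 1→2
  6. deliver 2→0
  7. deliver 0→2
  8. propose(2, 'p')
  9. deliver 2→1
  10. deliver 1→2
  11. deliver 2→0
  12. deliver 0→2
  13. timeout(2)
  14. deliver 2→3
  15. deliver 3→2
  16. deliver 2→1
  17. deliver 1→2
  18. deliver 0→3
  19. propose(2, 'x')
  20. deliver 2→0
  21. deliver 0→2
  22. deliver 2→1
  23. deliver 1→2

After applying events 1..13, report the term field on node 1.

step 1 timeout(2): 2={cand,t=1,log=-}
step 2 deliver 2→3: 3={foll,t=1,log=-}
step 3 deliver 3→2: —
step 4 deliver 2→1: 1={foll,t=1,log=-}
step 5 deliver 1→2: 2={lead,t=1,log=-}
step 6 deliver 2→0: 0={foll,t=1,log=-}
step 7 deliver 0→2: —
step 8 propose(2,'p'): 2={lead,t=1,log=p}
step 9 deliver 2→1: 1={foll,t=1,log=p}
step 10 deliver 1→2: —
step 11 deliver 2→0: 0={foll,t=1,log=p}
step 12 deliver 0→2: —
step 13 timeout(2): 2={cand,t=2,log=p}

1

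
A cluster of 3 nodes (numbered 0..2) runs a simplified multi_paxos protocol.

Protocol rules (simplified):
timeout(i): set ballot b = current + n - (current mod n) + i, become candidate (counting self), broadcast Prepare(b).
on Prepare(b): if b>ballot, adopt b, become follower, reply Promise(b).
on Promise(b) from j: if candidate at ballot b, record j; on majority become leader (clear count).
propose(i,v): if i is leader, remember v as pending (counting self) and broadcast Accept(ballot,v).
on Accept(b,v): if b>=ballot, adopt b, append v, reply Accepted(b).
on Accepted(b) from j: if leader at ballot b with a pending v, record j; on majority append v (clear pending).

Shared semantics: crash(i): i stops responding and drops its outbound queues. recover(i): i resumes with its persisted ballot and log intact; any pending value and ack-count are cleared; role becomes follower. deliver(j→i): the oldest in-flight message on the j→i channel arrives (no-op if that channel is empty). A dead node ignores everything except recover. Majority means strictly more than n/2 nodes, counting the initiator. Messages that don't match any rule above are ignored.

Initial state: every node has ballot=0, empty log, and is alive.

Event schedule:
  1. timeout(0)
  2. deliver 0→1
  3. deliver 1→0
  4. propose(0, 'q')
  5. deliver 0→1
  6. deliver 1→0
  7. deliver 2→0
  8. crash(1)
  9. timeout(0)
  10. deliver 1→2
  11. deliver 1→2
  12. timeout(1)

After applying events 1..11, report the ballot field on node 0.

6

1. timeout(0):  <0:cand b3 ->
2. deliver 0→1:  <1:foll b3 ->
3. deliver 1→0:  <0:lead b3 ->
4. propose(0,'q'):  nop
5. deliver 0→1:  <1:foll b3 q>
6. deliver 1→0:  <0:lead b3 q>
7. deliver 2→0:  nop
8. crash(1):  <1:✗foll b3 q>
9. timeout(0):  <0:cand b6 q>
10. deliver 1→2:  nop
11. deliver 1→2:  nop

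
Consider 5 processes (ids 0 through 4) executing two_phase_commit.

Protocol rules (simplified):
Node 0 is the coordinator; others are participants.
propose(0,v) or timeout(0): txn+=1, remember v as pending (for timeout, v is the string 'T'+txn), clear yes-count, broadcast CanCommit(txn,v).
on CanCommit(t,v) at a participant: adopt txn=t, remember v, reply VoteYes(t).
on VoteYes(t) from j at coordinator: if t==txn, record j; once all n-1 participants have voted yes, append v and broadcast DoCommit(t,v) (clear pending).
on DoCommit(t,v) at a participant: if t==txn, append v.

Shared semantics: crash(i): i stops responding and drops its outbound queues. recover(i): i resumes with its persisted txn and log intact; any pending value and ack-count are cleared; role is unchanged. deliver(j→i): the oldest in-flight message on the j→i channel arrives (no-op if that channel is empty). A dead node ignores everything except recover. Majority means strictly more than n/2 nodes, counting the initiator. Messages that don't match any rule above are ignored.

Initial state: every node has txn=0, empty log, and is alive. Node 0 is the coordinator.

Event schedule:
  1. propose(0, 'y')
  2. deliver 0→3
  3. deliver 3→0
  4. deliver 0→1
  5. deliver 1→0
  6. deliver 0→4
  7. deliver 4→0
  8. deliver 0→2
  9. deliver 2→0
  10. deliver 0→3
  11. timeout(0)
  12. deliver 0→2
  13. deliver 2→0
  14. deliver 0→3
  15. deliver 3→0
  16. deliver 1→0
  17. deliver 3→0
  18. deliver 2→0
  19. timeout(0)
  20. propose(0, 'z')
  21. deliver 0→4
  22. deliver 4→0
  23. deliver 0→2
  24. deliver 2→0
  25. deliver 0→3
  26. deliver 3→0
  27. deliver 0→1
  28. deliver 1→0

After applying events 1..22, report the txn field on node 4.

1

1. propose(0,'y'):  <0:coor t1 ->
2. deliver 0→3:  <3:part t1 ->
3. deliver 3→0:  nop
4. deliver 0→1:  <1:part t1 ->
5. deliver 1→0:  nop
6. deliver 0→4:  <4:part t1 ->
7. deliver 4→0:  nop
8. deliver 0→2:  <2:part t1 ->
9. deliver 2→0:  <0:coor t1 y>
10. deliver 0→3:  <3:part t1 y>
11. timeout(0):  <0:coor t2 y>
12. deliver 0→2:  <2:part t1 y>
13. deliver 2→0:  nop
14. deliver 0→3:  <3:part t2 y>
15. deliver 3→0:  nop
16. deliver 1→0:  nop
17. deliver 3→0:  nop
18. deliver 2→0:  nop
19. timeout(0):  <0:coor t3 y>
20. propose(0,'z'):  <0:coor t4 y>
21. deliver 0→4:  <4:part t1 y>
22. deliver 4→0:  nop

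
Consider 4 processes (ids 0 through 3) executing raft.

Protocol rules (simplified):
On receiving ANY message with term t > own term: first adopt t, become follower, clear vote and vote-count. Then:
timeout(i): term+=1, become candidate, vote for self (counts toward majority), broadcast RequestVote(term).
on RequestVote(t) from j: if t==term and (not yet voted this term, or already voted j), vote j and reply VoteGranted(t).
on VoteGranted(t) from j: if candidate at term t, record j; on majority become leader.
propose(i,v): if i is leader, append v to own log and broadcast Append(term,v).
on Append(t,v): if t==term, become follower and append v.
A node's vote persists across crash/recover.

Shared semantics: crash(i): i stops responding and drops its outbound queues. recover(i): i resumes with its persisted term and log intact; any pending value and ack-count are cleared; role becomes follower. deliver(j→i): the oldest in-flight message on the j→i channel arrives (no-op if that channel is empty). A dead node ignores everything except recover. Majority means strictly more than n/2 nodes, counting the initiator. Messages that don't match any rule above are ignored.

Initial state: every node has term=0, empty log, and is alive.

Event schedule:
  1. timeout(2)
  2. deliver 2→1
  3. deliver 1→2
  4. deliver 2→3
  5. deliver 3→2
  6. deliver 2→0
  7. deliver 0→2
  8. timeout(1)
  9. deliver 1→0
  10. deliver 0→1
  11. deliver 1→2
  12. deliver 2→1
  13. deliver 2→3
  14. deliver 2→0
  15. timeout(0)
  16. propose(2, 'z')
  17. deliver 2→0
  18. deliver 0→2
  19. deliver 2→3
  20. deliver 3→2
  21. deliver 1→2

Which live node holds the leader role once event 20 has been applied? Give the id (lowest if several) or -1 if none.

e1 timeout(2): 2[cand,t=1,-]
e2 deliver 2→1: 1[foll,t=1,-]
e3 deliver 1→2: ·
e4 deliver 2→3: 3[foll,t=1,-]
e5 deliver 3→2: 2[lead,t=1,-]
e6 deliver 2→0: 0[foll,t=1,-]
e7 deliver 0→2: ·
e8 timeout(1): 1[cand,t=2,-]
e9 deliver 1→0: 0[foll,t=2,-]
e10 deliver 0→1: ·
e11 deliver 1→2: 2[foll,t=2,-]
e12 deliver 2→1: 1[lead,t=2,-]
e13 deliver 2→3: ·
e14 deliver 2→0: ·
e15 timeout(0): 0[cand,t=3,-]
e16 propose(2,'z'): ·
e17 deliver 2→0: ·
e18 deliver 0→2: 2[foll,t=3,-]
e19 deliver 2→3: ·
e20 deliver 3→2: ·

1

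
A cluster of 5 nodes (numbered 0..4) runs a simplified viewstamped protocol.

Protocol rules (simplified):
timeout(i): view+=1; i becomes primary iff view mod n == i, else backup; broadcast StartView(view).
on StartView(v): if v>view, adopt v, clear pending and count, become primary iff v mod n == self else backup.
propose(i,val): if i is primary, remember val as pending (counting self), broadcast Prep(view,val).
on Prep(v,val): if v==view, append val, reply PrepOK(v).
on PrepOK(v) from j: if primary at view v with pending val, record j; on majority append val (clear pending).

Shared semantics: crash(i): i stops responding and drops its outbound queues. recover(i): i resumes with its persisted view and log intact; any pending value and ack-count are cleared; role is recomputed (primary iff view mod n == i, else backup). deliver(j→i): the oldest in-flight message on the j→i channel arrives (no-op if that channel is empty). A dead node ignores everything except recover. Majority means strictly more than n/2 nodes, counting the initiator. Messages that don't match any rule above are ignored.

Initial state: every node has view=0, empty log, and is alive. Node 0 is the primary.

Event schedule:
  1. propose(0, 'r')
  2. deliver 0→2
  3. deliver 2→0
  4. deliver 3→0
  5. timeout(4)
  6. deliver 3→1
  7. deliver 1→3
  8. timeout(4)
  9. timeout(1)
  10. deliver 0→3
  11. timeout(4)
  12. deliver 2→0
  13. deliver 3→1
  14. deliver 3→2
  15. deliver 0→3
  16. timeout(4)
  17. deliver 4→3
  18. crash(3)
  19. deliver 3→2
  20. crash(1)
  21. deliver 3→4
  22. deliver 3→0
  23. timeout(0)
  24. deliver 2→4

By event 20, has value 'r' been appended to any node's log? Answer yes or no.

[1] propose(0,'r') → ∅
[2] deliver 0→2 → N2(back v0 [r])
[3] deliver 2→0 → ∅
[4] deliver 3→0 → ∅
[5] timeout(4) → N4(back v1 [-])
[6] deliver 3→1 → ∅
[7] deliver 1→3 → ∅
[8] timeout(4) → N4(back v2 [-])
[9] timeout(1) → N1(prim v1 [-])
[10] deliver 0→3 → N3(back v0 [r])
[11] timeout(4) → N4(back v3 [-])
[12] deliver 2→0 → ∅
[13] deliver 3→1 → ∅
[14] deliver 3→2 → ∅
[15] deliver 0→3 → ∅
[16] timeout(4) → N4(prim v4 [-])
[17] deliver 4→3 → N3(back v1 [r])
[18] crash(3) → N3(✗back v1 [r])
[19] deliver 3→2 → ∅
[20] crash(1) → N1(✗prim v1 [-])

yes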